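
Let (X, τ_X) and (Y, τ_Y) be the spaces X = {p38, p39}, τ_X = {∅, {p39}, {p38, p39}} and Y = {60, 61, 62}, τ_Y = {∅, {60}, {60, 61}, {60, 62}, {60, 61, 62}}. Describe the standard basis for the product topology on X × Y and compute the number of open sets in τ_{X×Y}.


Basis B = {∅ × ∅, {p39} × {60}, {p38, p39} × {60}, {p39} × {60, 61}, {p39} × {60, 62}, {p39} × {60, 61, 62}, {p38, p39} × {60, 61}, {p38, p39} × {60, 62}, {p38, p39} × {60, 61, 62}}; |τ_{X×Y}| = 14.

Enumerate products U × V with U ∈ τ_X, V ∈ τ_Y (deduplicated):
  ∅ × ∅ = {} (∅)
  {p39} × {60} = {(p39,60)}
  {p38, p39} × {60} = {(p38,60), (p39,60)}
  {p39} × {60, 61} = {(p39,60), (p39,61)}
  {p39} × {60, 62} = {(p39,60), (p39,62)}
  {p39} × {60, 61, 62} = {(p39,60), (p39,61), (p39,62)}
  {p38, p39} × {60, 61} = {(p38,60), (p38,61), (p39,60), (p39,61)}
  {p38, p39} × {60, 62} = {(p38,60), (p38,62), (p39,60), (p39,62)}
  {p38, p39} × {60, 61, 62} = {(p38,60), (p38,61), (p38,62), (p39,60), (p39,61), (p39,62)}
These 9 distinct sets form the basis B.
Close under arbitrary unions to get τ_{X×Y}; counting gives |τ_{X×Y}| = 14.


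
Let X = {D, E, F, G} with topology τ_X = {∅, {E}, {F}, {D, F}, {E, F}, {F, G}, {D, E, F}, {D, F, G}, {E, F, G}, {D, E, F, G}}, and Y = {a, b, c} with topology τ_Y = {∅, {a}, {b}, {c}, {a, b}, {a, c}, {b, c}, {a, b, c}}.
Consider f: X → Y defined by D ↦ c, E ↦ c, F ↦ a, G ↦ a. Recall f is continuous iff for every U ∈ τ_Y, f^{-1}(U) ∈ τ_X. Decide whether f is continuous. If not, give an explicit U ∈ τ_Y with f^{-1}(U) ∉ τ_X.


f is NOT continuous.

Compute f^{-1}(U) for each U ∈ τ_Y:
  U = ∅: f^{-1}(U) = ∅ ∈ τ_X ✓.
  U = {a}: f^{-1}(U) = {F, G} ∈ τ_X ✓.
  U = {b}: f^{-1}(U) = ∅ ∈ τ_X ✓.
  U = {c}: f^{-1}(U) = {D, E} ∉ τ_X ✗.
  U = {a, b}: f^{-1}(U) = {F, G} ∈ τ_X ✓.
  U = {a, c}: f^{-1}(U) = {D, E, F, G} ∈ τ_X ✓.
  U = {b, c}: f^{-1}(U) = {D, E} ∉ τ_X ✗.
  U = {a, b, c}: f^{-1}(U) = {D, E, F, G} ∈ τ_X ✓.
Found U = {c} with f^{-1}(U) = {D, E} not in τ_X. Therefore f is NOT continuous.


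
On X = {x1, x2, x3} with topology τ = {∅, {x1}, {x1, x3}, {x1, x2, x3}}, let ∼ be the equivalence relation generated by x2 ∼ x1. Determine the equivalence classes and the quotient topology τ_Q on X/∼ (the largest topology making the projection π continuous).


X/∼ = {[x1=x2], [x3]}; |τ_Q| = 2.

Equivalence classes: [x1=x2], [x3].
Quotient map π: X → X/∼ sends x1 ↦ [x1=x2], x2 ↦ [x1=x2], x3 ↦ [x3].
For each subset V ⊆ X/∼, compute π^{-1}(V) ⊆ X and check whether π^{-1}(V) ∈ τ. V is open in τ_Q iff π^{-1}(V) ∈ τ.
  V = {}: π^{-1}(V) = ∅ ∈ τ ✓.
  V = {[x1=x2]}: π^{-1}(V) = {x1, x2} ∉ τ ✗.
  V = {[x3]}: π^{-1}(V) = {x3} ∉ τ ✗.
  V = {[x1=x2], [x3]}: π^{-1}(V) = {x1, x2, x3} ∈ τ ✓.
Open sets in the quotient: τ_Q = {{}, {[x1=x2], [x3]}} (2 elements).


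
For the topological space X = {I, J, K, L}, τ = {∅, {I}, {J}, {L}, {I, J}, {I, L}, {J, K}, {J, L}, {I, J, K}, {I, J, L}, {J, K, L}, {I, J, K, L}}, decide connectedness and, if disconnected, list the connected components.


(X, τ) is disconnected; components = [{I}, {L}, {J, K}].

Find clopen sets (U ∈ τ with X ∖ U ∈ τ):
  U = ∅, X ∖ U = {I, J, K, L} — both open, so U is clopen.
  U = {I}, X ∖ U = {J, K, L} — both open, so U is clopen.
  U = {L}, X ∖ U = {I, J, K} — both open, so U is clopen.
  U = {I, L}, X ∖ U = {J, K} — both open, so U is clopen.
  U = {J, K}, X ∖ U = {I, L} — both open, so U is clopen.
  U = {I, J, K}, X ∖ U = {L} — both open, so U is clopen.
  U = {J, K, L}, X ∖ U = {I} — both open, so U is clopen.
  U = {I, J, K, L}, X ∖ U = ∅ — both open, so U is clopen.
Nontrivial clopen(s) exist: e.g. {I, L}. So (X, τ) is disconnected.
Compute connected components by grouping points that agree on all clopens:
  component: {I}
  component: {L}
  component: {J, K}


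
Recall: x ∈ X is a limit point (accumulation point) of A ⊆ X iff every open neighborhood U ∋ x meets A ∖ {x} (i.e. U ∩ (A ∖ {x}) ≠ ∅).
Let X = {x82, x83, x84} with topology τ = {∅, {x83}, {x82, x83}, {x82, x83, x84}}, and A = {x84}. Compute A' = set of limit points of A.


A' = ∅

For each x ∈ X, list the open sets U ∈ τ with x ∈ U, then check whether U ∩ (A ∖ {x}) ≠ ∅ for every such U.
  x = x82: open {x82, x83} ∋ x has {x82, x83} ∩ (A ∖ {x82}) = ∅, so x is NOT a limit point.
  x = x83: open {x83} ∋ x has {x83} ∩ (A ∖ {x83}) = ∅, so x is NOT a limit point.
  x = x84: open {x82, x83, x84} ∋ x has {x82, x83, x84} ∩ (A ∖ {x84}) = ∅, so x is NOT a limit point.
Collecting: A' = ∅.


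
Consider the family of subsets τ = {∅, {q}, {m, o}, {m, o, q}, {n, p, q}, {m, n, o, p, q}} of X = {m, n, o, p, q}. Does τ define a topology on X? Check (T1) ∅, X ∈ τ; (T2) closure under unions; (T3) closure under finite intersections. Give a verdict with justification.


τ IS a topology on X.

Axiom (T1): ∅ ∈ τ? Yes; X ∈ τ? Yes.
Axiom (T2/T3): check pairwise unions and intersections of members of τ.
All pairwise intersections and unions checked — each lies in τ. Therefore τ satisfies (T1), (T2), (T3): it IS a topology on X.


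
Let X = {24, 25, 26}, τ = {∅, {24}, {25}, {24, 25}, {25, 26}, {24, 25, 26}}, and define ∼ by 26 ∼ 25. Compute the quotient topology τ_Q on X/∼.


X/∼ = {[24], [25=26]}; |τ_Q| = 4.

Equivalence classes: [24], [25=26].
Quotient map π: X → X/∼ sends 24 ↦ [24], 25 ↦ [25=26], 26 ↦ [25=26].
For each subset V ⊆ X/∼, compute π^{-1}(V) ⊆ X and check whether π^{-1}(V) ∈ τ. V is open in τ_Q iff π^{-1}(V) ∈ τ.
  V = {}: π^{-1}(V) = ∅ ∈ τ ✓.
  V = {[24]}: π^{-1}(V) = {24} ∈ τ ✓.
  V = {[25=26]}: π^{-1}(V) = {25, 26} ∈ τ ✓.
  V = {[24], [25=26]}: π^{-1}(V) = {24, 25, 26} ∈ τ ✓.
Open sets in the quotient: τ_Q = {{}, {[24]}, {[25=26]}, {[24], [25=26]}} (4 elements).


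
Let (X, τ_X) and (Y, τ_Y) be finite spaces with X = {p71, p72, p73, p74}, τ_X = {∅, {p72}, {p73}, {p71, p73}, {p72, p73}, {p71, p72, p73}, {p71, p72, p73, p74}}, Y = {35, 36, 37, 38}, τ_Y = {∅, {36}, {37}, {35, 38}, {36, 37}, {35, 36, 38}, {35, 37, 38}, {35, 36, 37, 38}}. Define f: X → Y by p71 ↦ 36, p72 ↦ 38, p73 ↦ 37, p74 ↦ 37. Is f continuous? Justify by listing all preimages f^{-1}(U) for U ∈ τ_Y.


f is NOT continuous.

Compute f^{-1}(U) for each U ∈ τ_Y:
  U = ∅: f^{-1}(U) = ∅ ∈ τ_X ✓.
  U = {36}: f^{-1}(U) = {p71} ∉ τ_X ✗.
  U = {37}: f^{-1}(U) = {p73, p74} ∉ τ_X ✗.
  U = {35, 38}: f^{-1}(U) = {p72} ∈ τ_X ✓.
  U = {36, 37}: f^{-1}(U) = {p71, p73, p74} ∉ τ_X ✗.
  U = {35, 36, 38}: f^{-1}(U) = {p71, p72} ∉ τ_X ✗.
  U = {35, 37, 38}: f^{-1}(U) = {p72, p73, p74} ∉ τ_X ✗.
  U = {35, 36, 37, 38}: f^{-1}(U) = {p71, p72, p73, p74} ∈ τ_X ✓.
Found U = {36} with f^{-1}(U) = {p71} not in τ_X. Therefore f is NOT continuous.


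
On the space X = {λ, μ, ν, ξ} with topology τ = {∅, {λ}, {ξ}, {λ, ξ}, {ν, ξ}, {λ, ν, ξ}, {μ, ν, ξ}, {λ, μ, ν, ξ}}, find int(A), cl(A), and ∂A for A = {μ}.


int(A) = ∅, cl(A) = {μ}, ∂A = {μ}.

Closed sets in (X, τ) are complements of opens:
  closed(X, τ) = {∅, {λ}, {μ}, {λ, μ}, {μ, ν}, {λ, μ, ν}, {μ, ν, ξ}, {λ, μ, ν, ξ}}.
int(A) = ⋃ {U ∈ τ : U ⊆ A}. Opens contained in A: ∅.
Taking the union of these: int(A) = ∅.
cl(A) = ⋂ {C closed : A ⊆ C}. Closed sets containing A: {μ}, {λ, μ}, {μ, ν}, {λ, μ, ν}, {μ, ν, ξ}, {λ, μ, ν, ξ}.
Intersecting these: cl(A) = {μ}.
∂A = cl(A) ∖ int(A) = {μ} ∖ ∅ = {μ}.


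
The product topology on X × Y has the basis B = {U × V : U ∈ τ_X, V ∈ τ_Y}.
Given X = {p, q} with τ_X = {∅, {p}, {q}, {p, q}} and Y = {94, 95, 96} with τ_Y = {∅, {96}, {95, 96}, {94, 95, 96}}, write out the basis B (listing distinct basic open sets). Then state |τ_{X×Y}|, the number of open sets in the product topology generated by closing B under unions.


Basis B = {∅ × ∅, {p} × {96}, {q} × {96}, {p} × {95, 96}, {p, q} × {96}, {q} × {95, 96}, {p} × {94, 95, 96}, {q} × {94, 95, 96}, {p, q} × {95, 96}, {p, q} × {94, 95, 96}}; |τ_{X×Y}| = 16.

Enumerate products U × V with U ∈ τ_X, V ∈ τ_Y (deduplicated):
  ∅ × ∅ = {} (∅)
  {p} × {96} = {(p,96)}
  {q} × {96} = {(q,96)}
  {p} × {95, 96} = {(p,95), (p,96)}
  {p, q} × {96} = {(p,96), (q,96)}
  {q} × {95, 96} = {(q,95), (q,96)}
  {p} × {94, 95, 96} = {(p,94), (p,95), (p,96)}
  {q} × {94, 95, 96} = {(q,94), (q,95), (q,96)}
  {p, q} × {95, 96} = {(p,95), (p,96), (q,95), (q,96)}
  {p, q} × {94, 95, 96} = {(p,94), (p,95), (p,96), (q,94), (q,95), (q,96)}
These 10 distinct sets form the basis B.
Close under arbitrary unions to get τ_{X×Y}; counting gives |τ_{X×Y}| = 16.


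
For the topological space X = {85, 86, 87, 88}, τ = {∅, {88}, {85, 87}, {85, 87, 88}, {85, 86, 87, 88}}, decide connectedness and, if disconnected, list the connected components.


(X, τ) is connected.

Find clopen sets (U ∈ τ with X ∖ U ∈ τ):
  U = ∅, X ∖ U = {85, 86, 87, 88} — both open, so U is clopen.
  U = {85, 86, 87, 88}, X ∖ U = ∅ — both open, so U is clopen.
Only trivial clopens (∅ and X) exist, so (X, τ) is connected.
Compute connected components by grouping points that agree on all clopens:
  component: {85, 86, 87, 88}


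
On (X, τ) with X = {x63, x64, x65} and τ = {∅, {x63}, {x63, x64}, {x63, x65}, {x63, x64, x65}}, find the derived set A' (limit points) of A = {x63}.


A' = {x64, x65}

For each x ∈ X, list the open sets U ∈ τ with x ∈ U, then check whether U ∩ (A ∖ {x}) ≠ ∅ for every such U.
  x = x63: open {x63} ∋ x has {x63} ∩ (A ∖ {x63}) = ∅, so x is NOT a limit point.
  x = x64: opens ∋ x are {x63, x64}, {x63, x64, x65}; each meets A ∖ {x64}, so x IS a limit point.
  x = x65: opens ∋ x are {x63, x65}, {x63, x64, x65}; each meets A ∖ {x65}, so x IS a limit point.
Collecting: A' = {x64, x65}.


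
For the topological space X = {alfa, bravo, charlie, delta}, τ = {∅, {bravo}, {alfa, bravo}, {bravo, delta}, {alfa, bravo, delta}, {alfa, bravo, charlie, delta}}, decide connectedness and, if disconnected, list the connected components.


(X, τ) is connected.

Find clopen sets (U ∈ τ with X ∖ U ∈ τ):
  U = ∅, X ∖ U = {alfa, bravo, charlie, delta} — both open, so U is clopen.
  U = {alfa, bravo, charlie, delta}, X ∖ U = ∅ — both open, so U is clopen.
Only trivial clopens (∅ and X) exist, so (X, τ) is connected.
Compute connected components by grouping points that agree on all clopens:
  component: {alfa, bravo, charlie, delta}


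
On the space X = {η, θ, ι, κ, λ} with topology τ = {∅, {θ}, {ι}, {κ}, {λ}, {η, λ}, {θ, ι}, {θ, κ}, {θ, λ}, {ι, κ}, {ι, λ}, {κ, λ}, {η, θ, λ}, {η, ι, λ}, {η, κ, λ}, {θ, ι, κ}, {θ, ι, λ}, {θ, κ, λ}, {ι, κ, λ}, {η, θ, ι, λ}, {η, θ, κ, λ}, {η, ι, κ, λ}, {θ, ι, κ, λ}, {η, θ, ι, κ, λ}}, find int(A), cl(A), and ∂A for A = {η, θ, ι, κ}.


int(A) = {θ, ι, κ}, cl(A) = {η, θ, ι, κ}, ∂A = {η}.

Closed sets in (X, τ) are complements of opens:
  closed(X, τ) = {∅, {η}, {θ}, {ι}, {κ}, {η, θ}, {η, ι}, {η, κ}, {η, λ}, {θ, ι}, {θ, κ}, {ι, κ}, {η, θ, ι}, {η, θ, κ}, {η, θ, λ}, {η, ι, κ}, {η, ι, λ}, {η, κ, λ}, {θ, ι, κ}, {η, θ, ι, κ}, {η, θ, ι, λ}, {η, θ, κ, λ}, {η, ι, κ, λ}, {η, θ, ι, κ, λ}}.
int(A) = ⋃ {U ∈ τ : U ⊆ A}. Opens contained in A: ∅, {θ}, {ι}, {κ}, {θ, ι}, {θ, κ}, {ι, κ}, {θ, ι, κ}.
Taking the union of these: int(A) = {θ, ι, κ}.
cl(A) = ⋂ {C closed : A ⊆ C}. Closed sets containing A: {η, θ, ι, κ}, {η, θ, ι, κ, λ}.
Intersecting these: cl(A) = {η, θ, ι, κ}.
∂A = cl(A) ∖ int(A) = {η, θ, ι, κ} ∖ {θ, ι, κ} = {η}.


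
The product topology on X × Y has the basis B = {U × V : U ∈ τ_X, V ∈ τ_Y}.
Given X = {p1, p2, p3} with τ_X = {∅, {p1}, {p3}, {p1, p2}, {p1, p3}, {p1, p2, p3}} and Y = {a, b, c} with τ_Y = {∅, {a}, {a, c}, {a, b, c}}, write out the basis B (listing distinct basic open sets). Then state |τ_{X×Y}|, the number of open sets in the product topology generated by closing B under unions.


Basis B = {∅ × ∅, {p1} × {a}, {p3} × {a}, {p1} × {a, c}, {p1, p2} × {a}, {p1, p3} × {a}, {p3} × {a, c}, {p1} × {a, b, c}, {p1, p2, p3} × {a}, {p3} × {a, b, c}, {p1, p2} × {a, c}, {p1, p3} × {a, c}, {p1, p2} × {a, b, c}, {p1, p3} × {a, b, c}, {p1, p2, p3} × {a, c}, {p1, p2, p3} × {a, b, c}}; |τ_{X×Y}| = 40.

Enumerate products U × V with U ∈ τ_X, V ∈ τ_Y (deduplicated):
  ∅ × ∅ = {} (∅)
  {p1} × {a} = {(p1,a)}
  {p3} × {a} = {(p3,a)}
  {p1} × {a, c} = {(p1,a), (p1,c)}
  {p1, p2} × {a} = {(p1,a), (p2,a)}
  {p1, p3} × {a} = {(p1,a), (p3,a)}
  {p3} × {a, c} = {(p3,a), (p3,c)}
  {p1} × {a, b, c} = {(p1,a), (p1,b), (p1,c)}
  {p1, p2, p3} × {a} = {(p1,a), (p2,a), (p3,a)}
  {p3} × {a, b, c} = {(p3,a), (p3,b), (p3,c)}
  {p1, p2} × {a, c} = {(p1,a), (p1,c), (p2,a), (p2,c)}
  {p1, p3} × {a, c} = {(p1,a), (p1,c), (p3,a), (p3,c)}
  {p1, p2} × {a, b, c} = {(p1,a), (p1,b), (p1,c), (p2,a), (p2,b), (p2,c)}
  {p1, p3} × {a, b, c} = {(p1,a), (p1,b), (p1,c), (p3,a), (p3,b), (p3,c)}
  {p1, p2, p3} × {a, c} = {(p1,a), (p1,c), (p2,a), (p2,c), (p3,a), (p3,c)}
  {p1, p2, p3} × {a, b, c} = {(p1,a), (p1,b), (p1,c), (p2,a), (p2,b), (p2,c), (p3,a), (p3,b), (p3,c)}
These 16 distinct sets form the basis B.
Close under arbitrary unions to get τ_{X×Y}; counting gives |τ_{X×Y}| = 40.


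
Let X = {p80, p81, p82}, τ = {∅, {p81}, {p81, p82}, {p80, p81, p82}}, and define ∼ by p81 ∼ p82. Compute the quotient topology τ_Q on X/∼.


X/∼ = {[p80], [p81=p82]}; |τ_Q| = 3.

Equivalence classes: [p80], [p81=p82].
Quotient map π: X → X/∼ sends p80 ↦ [p80], p81 ↦ [p81=p82], p82 ↦ [p81=p82].
For each subset V ⊆ X/∼, compute π^{-1}(V) ⊆ X and check whether π^{-1}(V) ∈ τ. V is open in τ_Q iff π^{-1}(V) ∈ τ.
  V = {}: π^{-1}(V) = ∅ ∈ τ ✓.
  V = {[p80]}: π^{-1}(V) = {p80} ∉ τ ✗.
  V = {[p81=p82]}: π^{-1}(V) = {p81, p82} ∈ τ ✓.
  V = {[p80], [p81=p82]}: π^{-1}(V) = {p80, p81, p82} ∈ τ ✓.
Open sets in the quotient: τ_Q = {{}, {[p81=p82]}, {[p80], [p81=p82]}} (3 elements).


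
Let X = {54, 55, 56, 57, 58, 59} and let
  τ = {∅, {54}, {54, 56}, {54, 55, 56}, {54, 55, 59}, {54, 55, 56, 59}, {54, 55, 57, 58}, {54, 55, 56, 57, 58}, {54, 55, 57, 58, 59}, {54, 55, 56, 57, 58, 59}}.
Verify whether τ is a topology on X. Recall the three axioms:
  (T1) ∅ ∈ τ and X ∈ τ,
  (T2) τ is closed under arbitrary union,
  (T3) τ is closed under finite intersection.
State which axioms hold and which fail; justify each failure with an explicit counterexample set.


τ is NOT a topology on X.

Axiom (T1): ∅ ∈ τ? Yes; X ∈ τ? Yes.
Axiom (T2/T3): check pairwise unions and intersections of members of τ.
Counterexample for (T3): {54, 55, 56} ∩ {54, 55, 59} = {54, 55} ∉ τ. Therefore τ is NOT a topology.


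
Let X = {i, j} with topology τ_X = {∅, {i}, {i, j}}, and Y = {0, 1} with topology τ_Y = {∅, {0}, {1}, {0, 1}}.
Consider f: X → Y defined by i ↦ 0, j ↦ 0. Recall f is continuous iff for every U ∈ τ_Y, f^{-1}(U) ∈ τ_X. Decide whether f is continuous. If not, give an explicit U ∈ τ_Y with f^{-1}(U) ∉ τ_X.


f IS continuous.

Compute f^{-1}(U) for each U ∈ τ_Y:
  U = ∅: f^{-1}(U) = ∅ ∈ τ_X ✓.
  U = {0}: f^{-1}(U) = {i, j} ∈ τ_X ✓.
  U = {1}: f^{-1}(U) = ∅ ∈ τ_X ✓.
  U = {0, 1}: f^{-1}(U) = {i, j} ∈ τ_X ✓.
Every preimage lies in τ_X, so f IS continuous.


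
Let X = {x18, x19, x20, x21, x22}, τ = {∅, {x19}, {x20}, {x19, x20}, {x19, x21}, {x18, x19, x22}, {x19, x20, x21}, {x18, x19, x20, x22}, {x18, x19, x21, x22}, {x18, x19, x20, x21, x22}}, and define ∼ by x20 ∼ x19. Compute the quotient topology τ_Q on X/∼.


X/∼ = {[x18], [x19=x20], [x21], [x22]}; |τ_Q| = 5.

Equivalence classes: [x18], [x19=x20], [x21], [x22].
Quotient map π: X → X/∼ sends x18 ↦ [x18], x19 ↦ [x19=x20], x20 ↦ [x19=x20], x21 ↦ [x21], x22 ↦ [x22].
For each subset V ⊆ X/∼, compute π^{-1}(V) ⊆ X and check whether π^{-1}(V) ∈ τ. V is open in τ_Q iff π^{-1}(V) ∈ τ.
  V = {}: π^{-1}(V) = ∅ ∈ τ ✓.
  V = {[x18]}: π^{-1}(V) = {x18} ∉ τ ✗.
  V = {[x19=x20]}: π^{-1}(V) = {x19, x20} ∈ τ ✓.
  V = {[x18], [x19=x20]}: π^{-1}(V) = {x18, x19, x20} ∉ τ ✗.
  V = {[x21]}: π^{-1}(V) = {x21} ∉ τ ✗.
  V = {[x18], [x21]}: π^{-1}(V) = {x18, x21} ∉ τ ✗.
  V = {[x19=x20], [x21]}: π^{-1}(V) = {x19, x20, x21} ∈ τ ✓.
  V = {[x18], [x19=x20], [x21]}: π^{-1}(V) = {x18, x19, x20, x21} ∉ τ ✗.
  V = {[x22]}: π^{-1}(V) = {x22} ∉ τ ✗.
  V = {[x18], [x22]}: π^{-1}(V) = {x18, x22} ∉ τ ✗.
  V = {[x19=x20], [x22]}: π^{-1}(V) = {x19, x20, x22} ∉ τ ✗.
  V = {[x18], [x19=x20], [x22]}: π^{-1}(V) = {x18, x19, x20, x22} ∈ τ ✓.
  V = {[x21], [x22]}: π^{-1}(V) = {x21, x22} ∉ τ ✗.
  V = {[x18], [x21], [x22]}: π^{-1}(V) = {x18, x21, x22} ∉ τ ✗.
  V = {[x19=x20], [x21], [x22]}: π^{-1}(V) = {x19, x20, x21, x22} ∉ τ ✗.
  V = {[x18], [x19=x20], [x21], [x22]}: π^{-1}(V) = {x18, x19, x20, x21, x22} ∈ τ ✓.
Open sets in the quotient: τ_Q = {{}, {[x19=x20]}, {[x19=x20], [x21]}, {[x18], [x19=x20], [x22]}, {[x18], [x19=x20], [x21], [x22]}} (5 elements).


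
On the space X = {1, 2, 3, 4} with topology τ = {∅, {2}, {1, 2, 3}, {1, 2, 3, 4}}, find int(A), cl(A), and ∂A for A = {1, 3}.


int(A) = ∅, cl(A) = {1, 3, 4}, ∂A = {1, 3, 4}.

Closed sets in (X, τ) are complements of opens:
  closed(X, τ) = {∅, {4}, {1, 3, 4}, {1, 2, 3, 4}}.
int(A) = ⋃ {U ∈ τ : U ⊆ A}. Opens contained in A: ∅.
Taking the union of these: int(A) = ∅.
cl(A) = ⋂ {C closed : A ⊆ C}. Closed sets containing A: {1, 3, 4}, {1, 2, 3, 4}.
Intersecting these: cl(A) = {1, 3, 4}.
∂A = cl(A) ∖ int(A) = {1, 3, 4} ∖ ∅ = {1, 3, 4}.


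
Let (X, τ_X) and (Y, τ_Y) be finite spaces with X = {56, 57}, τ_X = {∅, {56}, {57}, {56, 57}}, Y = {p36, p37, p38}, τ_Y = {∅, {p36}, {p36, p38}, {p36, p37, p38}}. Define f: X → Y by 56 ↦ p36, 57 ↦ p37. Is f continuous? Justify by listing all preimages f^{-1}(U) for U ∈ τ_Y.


f IS continuous.

Compute f^{-1}(U) for each U ∈ τ_Y:
  U = ∅: f^{-1}(U) = ∅ ∈ τ_X ✓.
  U = {p36}: f^{-1}(U) = {56} ∈ τ_X ✓.
  U = {p36, p38}: f^{-1}(U) = {56} ∈ τ_X ✓.
  U = {p36, p37, p38}: f^{-1}(U) = {56, 57} ∈ τ_X ✓.
Every preimage lies in τ_X, so f IS continuous.


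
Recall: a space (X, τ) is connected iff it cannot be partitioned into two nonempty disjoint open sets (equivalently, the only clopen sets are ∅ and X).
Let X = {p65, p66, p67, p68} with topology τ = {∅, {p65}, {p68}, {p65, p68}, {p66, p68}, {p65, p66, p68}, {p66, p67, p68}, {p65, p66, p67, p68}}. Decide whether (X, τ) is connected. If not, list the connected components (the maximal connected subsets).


(X, τ) is disconnected; components = [{p65}, {p66, p67, p68}].

Find clopen sets (U ∈ τ with X ∖ U ∈ τ):
  U = ∅, X ∖ U = {p65, p66, p67, p68} — both open, so U is clopen.
  U = {p65}, X ∖ U = {p66, p67, p68} — both open, so U is clopen.
  U = {p66, p67, p68}, X ∖ U = {p65} — both open, so U is clopen.
  U = {p65, p66, p67, p68}, X ∖ U = ∅ — both open, so U is clopen.
Nontrivial clopen(s) exist: e.g. {p65}. So (X, τ) is disconnected.
Compute connected components by grouping points that agree on all clopens:
  component: {p65}
  component: {p66, p67, p68}


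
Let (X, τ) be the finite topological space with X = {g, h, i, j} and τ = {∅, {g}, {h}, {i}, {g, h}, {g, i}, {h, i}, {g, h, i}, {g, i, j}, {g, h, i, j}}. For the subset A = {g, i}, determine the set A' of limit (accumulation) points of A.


A' = {j}

For each x ∈ X, list the open sets U ∈ τ with x ∈ U, then check whether U ∩ (A ∖ {x}) ≠ ∅ for every such U.
  x = g: open {g} ∋ x has {g} ∩ (A ∖ {g}) = ∅, so x is NOT a limit point.
  x = h: open {h} ∋ x has {h} ∩ (A ∖ {h}) = ∅, so x is NOT a limit point.
  x = i: open {i} ∋ x has {i} ∩ (A ∖ {i}) = ∅, so x is NOT a limit point.
  x = j: opens ∋ x are {g, i, j}, {g, h, i, j}; each meets A ∖ {j}, so x IS a limit point.
Collecting: A' = {j}.


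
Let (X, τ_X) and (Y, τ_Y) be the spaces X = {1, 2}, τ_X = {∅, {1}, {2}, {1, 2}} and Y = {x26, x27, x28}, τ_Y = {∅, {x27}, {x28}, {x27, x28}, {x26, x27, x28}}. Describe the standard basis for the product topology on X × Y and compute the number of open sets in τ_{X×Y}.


Basis B = {∅ × ∅, {1} × {x27}, {1} × {x28}, {2} × {x27}, {2} × {x28}, {1} × {x27, x28}, {1, 2} × {x27}, {1, 2} × {x28}, {2} × {x27, x28}, {1} × {x26, x27, x28}, {2} × {x26, x27, x28}, {1, 2} × {x27, x28}, {1, 2} × {x26, x27, x28}}; |τ_{X×Y}| = 25.

Enumerate products U × V with U ∈ τ_X, V ∈ τ_Y (deduplicated):
  ∅ × ∅ = {} (∅)
  {1} × {x27} = {(1,x27)}
  {1} × {x28} = {(1,x28)}
  {2} × {x27} = {(2,x27)}
  {2} × {x28} = {(2,x28)}
  {1} × {x27, x28} = {(1,x27), (1,x28)}
  {1, 2} × {x27} = {(1,x27), (2,x27)}
  {1, 2} × {x28} = {(1,x28), (2,x28)}
  {2} × {x27, x28} = {(2,x27), (2,x28)}
  {1} × {x26, x27, x28} = {(1,x26), (1,x27), (1,x28)}
  {2} × {x26, x27, x28} = {(2,x26), (2,x27), (2,x28)}
  {1, 2} × {x27, x28} = {(1,x27), (1,x28), (2,x27), (2,x28)}
  {1, 2} × {x26, x27, x28} = {(1,x26), (1,x27), (1,x28), (2,x26), (2,x27), (2,x28)}
These 13 distinct sets form the basis B.
Close under arbitrary unions to get τ_{X×Y}; counting gives |τ_{X×Y}| = 25.


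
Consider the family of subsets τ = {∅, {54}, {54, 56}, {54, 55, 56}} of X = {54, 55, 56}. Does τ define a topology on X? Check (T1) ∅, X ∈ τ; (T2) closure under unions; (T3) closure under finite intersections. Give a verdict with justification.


τ IS a topology on X.

Axiom (T1): ∅ ∈ τ? Yes; X ∈ τ? Yes.
Axiom (T2/T3): check pairwise unions and intersections of members of τ.
All pairwise intersections and unions checked — each lies in τ. Therefore τ satisfies (T1), (T2), (T3): it IS a topology on X.


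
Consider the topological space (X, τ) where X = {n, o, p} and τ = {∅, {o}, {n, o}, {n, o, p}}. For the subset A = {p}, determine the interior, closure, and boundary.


int(A) = ∅, cl(A) = {p}, ∂A = {p}.

Closed sets in (X, τ) are complements of opens:
  closed(X, τ) = {∅, {p}, {n, p}, {n, o, p}}.
int(A) = ⋃ {U ∈ τ : U ⊆ A}. Opens contained in A: ∅.
Taking the union of these: int(A) = ∅.
cl(A) = ⋂ {C closed : A ⊆ C}. Closed sets containing A: {p}, {n, p}, {n, o, p}.
Intersecting these: cl(A) = {p}.
∂A = cl(A) ∖ int(A) = {p} ∖ ∅ = {p}.


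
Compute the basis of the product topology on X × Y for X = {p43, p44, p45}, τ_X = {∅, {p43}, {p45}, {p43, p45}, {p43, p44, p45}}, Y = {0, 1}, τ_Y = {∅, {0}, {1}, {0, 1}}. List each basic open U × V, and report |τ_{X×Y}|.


Basis B = {∅ × ∅, {p43} × {0}, {p43} × {1}, {p45} × {0}, {p45} × {1}, {p43} × {0, 1}, {p43, p45} × {0}, {p43, p45} × {1}, {p45} × {0, 1}, {p43, p44, p45} × {0}, {p43, p44, p45} × {1}, {p43, p45} × {0, 1}, {p43, p44, p45} × {0, 1}}; |τ_{X×Y}| = 25.

Enumerate products U × V with U ∈ τ_X, V ∈ τ_Y (deduplicated):
  ∅ × ∅ = {} (∅)
  {p43} × {0} = {(p43,0)}
  {p43} × {1} = {(p43,1)}
  {p45} × {0} = {(p45,0)}
  {p45} × {1} = {(p45,1)}
  {p43} × {0, 1} = {(p43,0), (p43,1)}
  {p43, p45} × {0} = {(p43,0), (p45,0)}
  {p43, p45} × {1} = {(p43,1), (p45,1)}
  {p45} × {0, 1} = {(p45,0), (p45,1)}
  {p43, p44, p45} × {0} = {(p43,0), (p44,0), (p45,0)}
  {p43, p44, p45} × {1} = {(p43,1), (p44,1), (p45,1)}
  {p43, p45} × {0, 1} = {(p43,0), (p43,1), (p45,0), (p45,1)}
  {p43, p44, p45} × {0, 1} = {(p43,0), (p43,1), (p44,0), (p44,1), (p45,0), (p45,1)}
These 13 distinct sets form the basis B.
Close under arbitrary unions to get τ_{X×Y}; counting gives |τ_{X×Y}| = 25.


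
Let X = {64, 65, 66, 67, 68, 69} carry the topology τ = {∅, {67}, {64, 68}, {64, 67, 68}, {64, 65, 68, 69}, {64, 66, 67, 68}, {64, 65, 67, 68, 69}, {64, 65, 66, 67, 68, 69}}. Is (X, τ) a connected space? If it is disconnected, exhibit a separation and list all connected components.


(X, τ) is connected.

Find clopen sets (U ∈ τ with X ∖ U ∈ τ):
  U = ∅, X ∖ U = {64, 65, 66, 67, 68, 69} — both open, so U is clopen.
  U = {64, 65, 66, 67, 68, 69}, X ∖ U = ∅ — both open, so U is clopen.
Only trivial clopens (∅ and X) exist, so (X, τ) is connected.
Compute connected components by grouping points that agree on all clopens:
  component: {64, 65, 66, 67, 68, 69}


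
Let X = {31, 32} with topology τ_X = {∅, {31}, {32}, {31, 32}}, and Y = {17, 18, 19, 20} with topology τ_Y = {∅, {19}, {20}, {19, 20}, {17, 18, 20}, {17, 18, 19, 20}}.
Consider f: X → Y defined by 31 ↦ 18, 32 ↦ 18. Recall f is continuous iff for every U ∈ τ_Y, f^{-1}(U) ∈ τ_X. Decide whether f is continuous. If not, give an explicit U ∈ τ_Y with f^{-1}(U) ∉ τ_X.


f IS continuous.

Compute f^{-1}(U) for each U ∈ τ_Y:
  U = ∅: f^{-1}(U) = ∅ ∈ τ_X ✓.
  U = {19}: f^{-1}(U) = ∅ ∈ τ_X ✓.
  U = {20}: f^{-1}(U) = ∅ ∈ τ_X ✓.
  U = {19, 20}: f^{-1}(U) = ∅ ∈ τ_X ✓.
  U = {17, 18, 20}: f^{-1}(U) = {31, 32} ∈ τ_X ✓.
  U = {17, 18, 19, 20}: f^{-1}(U) = {31, 32} ∈ τ_X ✓.
Every preimage lies in τ_X, so f IS continuous.


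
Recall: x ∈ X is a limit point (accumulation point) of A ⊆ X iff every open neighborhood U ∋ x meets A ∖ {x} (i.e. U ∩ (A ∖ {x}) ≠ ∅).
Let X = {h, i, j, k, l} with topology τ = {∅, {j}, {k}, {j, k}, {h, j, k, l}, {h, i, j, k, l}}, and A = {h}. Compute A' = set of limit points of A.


A' = {i, l}

For each x ∈ X, list the open sets U ∈ τ with x ∈ U, then check whether U ∩ (A ∖ {x}) ≠ ∅ for every such U.
  x = h: open {h, j, k, l} ∋ x has {h, j, k, l} ∩ (A ∖ {h}) = ∅, so x is NOT a limit point.
  x = i: opens ∋ x are {h, i, j, k, l}; each meets A ∖ {i}, so x IS a limit point.
  x = j: open {j} ∋ x has {j} ∩ (A ∖ {j}) = ∅, so x is NOT a limit point.
  x = k: open {k} ∋ x has {k} ∩ (A ∖ {k}) = ∅, so x is NOT a limit point.
  x = l: opens ∋ x are {h, j, k, l}, {h, i, j, k, l}; each meets A ∖ {l}, so x IS a limit point.
Collecting: A' = {i, l}.


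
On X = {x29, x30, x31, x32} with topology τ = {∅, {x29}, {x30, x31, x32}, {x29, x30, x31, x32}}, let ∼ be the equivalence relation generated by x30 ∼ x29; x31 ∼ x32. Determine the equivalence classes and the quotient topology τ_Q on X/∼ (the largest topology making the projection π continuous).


X/∼ = {[x29=x30], [x31=x32]}; |τ_Q| = 2.

Equivalence classes: [x29=x30], [x31=x32].
Quotient map π: X → X/∼ sends x29 ↦ [x29=x30], x30 ↦ [x29=x30], x31 ↦ [x31=x32], x32 ↦ [x31=x32].
For each subset V ⊆ X/∼, compute π^{-1}(V) ⊆ X and check whether π^{-1}(V) ∈ τ. V is open in τ_Q iff π^{-1}(V) ∈ τ.
  V = {}: π^{-1}(V) = ∅ ∈ τ ✓.
  V = {[x29=x30]}: π^{-1}(V) = {x29, x30} ∉ τ ✗.
  V = {[x31=x32]}: π^{-1}(V) = {x31, x32} ∉ τ ✗.
  V = {[x29=x30], [x31=x32]}: π^{-1}(V) = {x29, x30, x31, x32} ∈ τ ✓.
Open sets in the quotient: τ_Q = {{}, {[x29=x30], [x31=x32]}} (2 elements).


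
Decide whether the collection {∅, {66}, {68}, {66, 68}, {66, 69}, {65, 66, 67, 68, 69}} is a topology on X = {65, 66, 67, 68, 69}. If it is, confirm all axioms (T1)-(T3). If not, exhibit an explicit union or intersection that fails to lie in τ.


τ is NOT a topology on X.

Axiom (T1): ∅ ∈ τ? Yes; X ∈ τ? Yes.
Axiom (T2/T3): check pairwise unions and intersections of members of τ.
Counterexample for (T2): {68} ∪ {66, 69} = {66, 68, 69} ∉ τ. Therefore τ is NOT a topology.


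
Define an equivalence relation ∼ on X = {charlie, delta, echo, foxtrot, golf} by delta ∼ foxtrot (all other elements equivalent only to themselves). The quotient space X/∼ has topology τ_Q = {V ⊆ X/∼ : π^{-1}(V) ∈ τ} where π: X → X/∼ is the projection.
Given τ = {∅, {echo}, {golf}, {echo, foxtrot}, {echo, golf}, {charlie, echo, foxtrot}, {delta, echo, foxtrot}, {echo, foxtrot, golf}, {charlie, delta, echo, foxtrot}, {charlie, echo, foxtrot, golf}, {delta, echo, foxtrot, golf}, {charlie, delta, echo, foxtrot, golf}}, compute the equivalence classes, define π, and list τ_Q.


X/∼ = {[charlie], [delta=foxtrot], [echo], [golf]}; |τ_Q| = 8.

Equivalence classes: [charlie], [delta=foxtrot], [echo], [golf].
Quotient map π: X → X/∼ sends charlie ↦ [charlie], delta ↦ [delta=foxtrot], echo ↦ [echo], foxtrot ↦ [delta=foxtrot], golf ↦ [golf].
For each subset V ⊆ X/∼, compute π^{-1}(V) ⊆ X and check whether π^{-1}(V) ∈ τ. V is open in τ_Q iff π^{-1}(V) ∈ τ.
  V = {}: π^{-1}(V) = ∅ ∈ τ ✓.
  V = {[charlie]}: π^{-1}(V) = {charlie} ∉ τ ✗.
  V = {[delta=foxtrot]}: π^{-1}(V) = {delta, foxtrot} ∉ τ ✗.
  V = {[charlie], [delta=foxtrot]}: π^{-1}(V) = {charlie, delta, foxtrot} ∉ τ ✗.
  V = {[echo]}: π^{-1}(V) = {echo} ∈ τ ✓.
  V = {[charlie], [echo]}: π^{-1}(V) = {charlie, echo} ∉ τ ✗.
  V = {[delta=foxtrot], [echo]}: π^{-1}(V) = {delta, echo, foxtrot} ∈ τ ✓.
  V = {[charlie], [delta=foxtrot], [echo]}: π^{-1}(V) = {charlie, delta, echo, foxtrot} ∈ τ ✓.
  V = {[golf]}: π^{-1}(V) = {golf} ∈ τ ✓.
  V = {[charlie], [golf]}: π^{-1}(V) = {charlie, golf} ∉ τ ✗.
  V = {[delta=foxtrot], [golf]}: π^{-1}(V) = {delta, foxtrot, golf} ∉ τ ✗.
  V = {[charlie], [delta=foxtrot], [golf]}: π^{-1}(V) = {charlie, delta, foxtrot, golf} ∉ τ ✗.
  V = {[echo], [golf]}: π^{-1}(V) = {echo, golf} ∈ τ ✓.
  V = {[charlie], [echo], [golf]}: π^{-1}(V) = {charlie, echo, golf} ∉ τ ✗.
  V = {[delta=foxtrot], [echo], [golf]}: π^{-1}(V) = {delta, echo, foxtrot, golf} ∈ τ ✓.
  V = {[charlie], [delta=foxtrot], [echo], [golf]}: π^{-1}(V) = {charlie, delta, echo, foxtrot, golf} ∈ τ ✓.
Open sets in the quotient: τ_Q = {{}, {[echo]}, {[delta=foxtrot], [echo]}, {[charlie], [delta=foxtrot], [echo]}, {[golf]}, {[echo], [golf]}, {[delta=foxtrot], [echo], [golf]}, {[charlie], [delta=foxtrot], [echo], [golf]}} (8 elements).


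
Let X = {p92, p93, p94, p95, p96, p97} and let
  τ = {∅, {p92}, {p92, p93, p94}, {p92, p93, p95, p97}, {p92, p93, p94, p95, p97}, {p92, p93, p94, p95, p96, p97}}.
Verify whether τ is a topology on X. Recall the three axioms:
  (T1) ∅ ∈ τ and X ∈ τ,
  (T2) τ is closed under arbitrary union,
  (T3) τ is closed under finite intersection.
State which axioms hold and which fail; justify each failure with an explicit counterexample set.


τ is NOT a topology on X.

Axiom (T1): ∅ ∈ τ? Yes; X ∈ τ? Yes.
Axiom (T2/T3): check pairwise unions and intersections of members of τ.
Counterexample for (T3): {p92, p93, p94} ∩ {p92, p93, p95, p97} = {p92, p93} ∉ τ. Therefore τ is NOT a topology.


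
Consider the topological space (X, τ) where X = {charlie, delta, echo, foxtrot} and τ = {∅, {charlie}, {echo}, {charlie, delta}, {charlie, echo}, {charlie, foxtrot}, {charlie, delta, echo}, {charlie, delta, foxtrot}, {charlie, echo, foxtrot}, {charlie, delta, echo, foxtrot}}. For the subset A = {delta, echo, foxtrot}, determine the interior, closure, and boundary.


int(A) = {echo}, cl(A) = {delta, echo, foxtrot}, ∂A = {delta, foxtrot}.

Closed sets in (X, τ) are complements of opens:
  closed(X, τ) = {∅, {delta}, {echo}, {foxtrot}, {delta, echo}, {delta, foxtrot}, {echo, foxtrot}, {charlie, delta, foxtrot}, {delta, echo, foxtrot}, {charlie, delta, echo, foxtrot}}.
int(A) = ⋃ {U ∈ τ : U ⊆ A}. Opens contained in A: ∅, {echo}.
Taking the union of these: int(A) = {echo}.
cl(A) = ⋂ {C closed : A ⊆ C}. Closed sets containing A: {delta, echo, foxtrot}, {charlie, delta, echo, foxtrot}.
Intersecting these: cl(A) = {delta, echo, foxtrot}.
∂A = cl(A) ∖ int(A) = {delta, echo, foxtrot} ∖ {echo} = {delta, foxtrot}.


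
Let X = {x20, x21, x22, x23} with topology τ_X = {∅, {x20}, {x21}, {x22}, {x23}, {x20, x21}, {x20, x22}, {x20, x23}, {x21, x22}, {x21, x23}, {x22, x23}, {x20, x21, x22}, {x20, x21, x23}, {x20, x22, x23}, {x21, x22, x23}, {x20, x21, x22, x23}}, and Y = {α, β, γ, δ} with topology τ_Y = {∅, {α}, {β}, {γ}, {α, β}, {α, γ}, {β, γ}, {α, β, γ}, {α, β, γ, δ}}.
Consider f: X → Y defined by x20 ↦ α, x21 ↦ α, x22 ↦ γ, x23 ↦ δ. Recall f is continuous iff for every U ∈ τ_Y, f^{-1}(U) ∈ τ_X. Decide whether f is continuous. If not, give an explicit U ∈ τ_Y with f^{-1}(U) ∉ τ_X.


f IS continuous.

Compute f^{-1}(U) for each U ∈ τ_Y:
  U = ∅: f^{-1}(U) = ∅ ∈ τ_X ✓.
  U = {α}: f^{-1}(U) = {x20, x21} ∈ τ_X ✓.
  U = {β}: f^{-1}(U) = ∅ ∈ τ_X ✓.
  U = {γ}: f^{-1}(U) = {x22} ∈ τ_X ✓.
  U = {α, β}: f^{-1}(U) = {x20, x21} ∈ τ_X ✓.
  U = {α, γ}: f^{-1}(U) = {x20, x21, x22} ∈ τ_X ✓.
  U = {β, γ}: f^{-1}(U) = {x22} ∈ τ_X ✓.
  U = {α, β, γ}: f^{-1}(U) = {x20, x21, x22} ∈ τ_X ✓.
  U = {α, β, γ, δ}: f^{-1}(U) = {x20, x21, x22, x23} ∈ τ_X ✓.
Every preimage lies in τ_X, so f IS continuous.


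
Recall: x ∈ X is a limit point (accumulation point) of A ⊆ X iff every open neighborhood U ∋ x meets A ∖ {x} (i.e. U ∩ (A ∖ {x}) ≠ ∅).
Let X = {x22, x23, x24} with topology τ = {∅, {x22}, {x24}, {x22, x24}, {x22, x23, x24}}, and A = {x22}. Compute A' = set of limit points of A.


A' = {x23}

For each x ∈ X, list the open sets U ∈ τ with x ∈ U, then check whether U ∩ (A ∖ {x}) ≠ ∅ for every such U.
  x = x22: open {x22} ∋ x has {x22} ∩ (A ∖ {x22}) = ∅, so x is NOT a limit point.
  x = x23: opens ∋ x are {x22, x23, x24}; each meets A ∖ {x23}, so x IS a limit point.
  x = x24: open {x24} ∋ x has {x24} ∩ (A ∖ {x24}) = ∅, so x is NOT a limit point.
Collecting: A' = {x23}.


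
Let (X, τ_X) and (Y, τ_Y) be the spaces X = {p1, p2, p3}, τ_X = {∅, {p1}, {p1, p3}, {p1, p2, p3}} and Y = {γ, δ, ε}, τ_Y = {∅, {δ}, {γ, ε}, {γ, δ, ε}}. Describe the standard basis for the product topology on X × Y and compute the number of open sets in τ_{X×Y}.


Basis B = {∅ × ∅, {p1} × {δ}, {p1} × {γ, ε}, {p1, p3} × {δ}, {p1} × {γ, δ, ε}, {p1, p2, p3} × {δ}, {p1, p3} × {γ, ε}, {p1, p3} × {γ, δ, ε}, {p1, p2, p3} × {γ, ε}, {p1, p2, p3} × {γ, δ, ε}}; |τ_{X×Y}| = 16.

Enumerate products U × V with U ∈ τ_X, V ∈ τ_Y (deduplicated):
  ∅ × ∅ = {} (∅)
  {p1} × {δ} = {(p1,δ)}
  {p1} × {γ, ε} = {(p1,γ), (p1,ε)}
  {p1, p3} × {δ} = {(p1,δ), (p3,δ)}
  {p1} × {γ, δ, ε} = {(p1,γ), (p1,δ), (p1,ε)}
  {p1, p2, p3} × {δ} = {(p1,δ), (p2,δ), (p3,δ)}
  {p1, p3} × {γ, ε} = {(p1,γ), (p1,ε), (p3,γ), (p3,ε)}
  {p1, p3} × {γ, δ, ε} = {(p1,γ), (p1,δ), (p1,ε), (p3,γ), (p3,δ), (p3,ε)}
  {p1, p2, p3} × {γ, ε} = {(p1,γ), (p1,ε), (p2,γ), (p2,ε), (p3,γ), (p3,ε)}
  {p1, p2, p3} × {γ, δ, ε} = {(p1,γ), (p1,δ), (p1,ε), (p2,γ), (p2,δ), (p2,ε), (p3,γ), (p3,δ), (p3,ε)}
These 10 distinct sets form the basis B.
Close under arbitrary unions to get τ_{X×Y}; counting gives |τ_{X×Y}| = 16.


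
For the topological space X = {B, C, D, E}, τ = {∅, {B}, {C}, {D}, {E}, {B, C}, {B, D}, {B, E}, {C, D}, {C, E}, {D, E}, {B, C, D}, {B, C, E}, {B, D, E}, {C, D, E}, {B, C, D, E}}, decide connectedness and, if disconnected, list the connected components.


(X, τ) is disconnected; components = [{B}, {C}, {D}, {E}].

Find clopen sets (U ∈ τ with X ∖ U ∈ τ):
  U = ∅, X ∖ U = {B, C, D, E} — both open, so U is clopen.
  U = {B}, X ∖ U = {C, D, E} — both open, so U is clopen.
  U = {C}, X ∖ U = {B, D, E} — both open, so U is clopen.
  U = {D}, X ∖ U = {B, C, E} — both open, so U is clopen.
  U = {E}, X ∖ U = {B, C, D} — both open, so U is clopen.
  U = {B, C}, X ∖ U = {D, E} — both open, so U is clopen.
  U = {B, D}, X ∖ U = {C, E} — both open, so U is clopen.
  U = {B, E}, X ∖ U = {C, D} — both open, so U is clopen.
  U = {C, D}, X ∖ U = {B, E} — both open, so U is clopen.
  U = {C, E}, X ∖ U = {B, D} — both open, so U is clopen.
  U = {D, E}, X ∖ U = {B, C} — both open, so U is clopen.
  U = {B, C, D}, X ∖ U = {E} — both open, so U is clopen.
  U = {B, C, E}, X ∖ U = {D} — both open, so U is clopen.
  U = {B, D, E}, X ∖ U = {C} — both open, so U is clopen.
  U = {C, D, E}, X ∖ U = {B} — both open, so U is clopen.
  U = {B, C, D, E}, X ∖ U = ∅ — both open, so U is clopen.
Nontrivial clopen(s) exist: e.g. {B, C, D}. So (X, τ) is disconnected.
Compute connected components by grouping points that agree on all clopens:
  component: {B}
  component: {C}
  component: {D}
  component: {E}


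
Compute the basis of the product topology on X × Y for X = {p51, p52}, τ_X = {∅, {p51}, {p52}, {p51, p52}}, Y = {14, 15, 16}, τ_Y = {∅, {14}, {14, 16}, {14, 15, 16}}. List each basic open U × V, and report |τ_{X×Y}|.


Basis B = {∅ × ∅, {p51} × {14}, {p52} × {14}, {p51} × {14, 16}, {p51, p52} × {14}, {p52} × {14, 16}, {p51} × {14, 15, 16}, {p52} × {14, 15, 16}, {p51, p52} × {14, 16}, {p51, p52} × {14, 15, 16}}; |τ_{X×Y}| = 16.

Enumerate products U × V with U ∈ τ_X, V ∈ τ_Y (deduplicated):
  ∅ × ∅ = {} (∅)
  {p51} × {14} = {(p51,14)}
  {p52} × {14} = {(p52,14)}
  {p51} × {14, 16} = {(p51,14), (p51,16)}
  {p51, p52} × {14} = {(p51,14), (p52,14)}
  {p52} × {14, 16} = {(p52,14), (p52,16)}
  {p51} × {14, 15, 16} = {(p51,14), (p51,15), (p51,16)}
  {p52} × {14, 15, 16} = {(p52,14), (p52,15), (p52,16)}
  {p51, p52} × {14, 16} = {(p51,14), (p51,16), (p52,14), (p52,16)}
  {p51, p52} × {14, 15, 16} = {(p51,14), (p51,15), (p51,16), (p52,14), (p52,15), (p52,16)}
These 10 distinct sets form the basis B.
Close under arbitrary unions to get τ_{X×Y}; counting gives |τ_{X×Y}| = 16.


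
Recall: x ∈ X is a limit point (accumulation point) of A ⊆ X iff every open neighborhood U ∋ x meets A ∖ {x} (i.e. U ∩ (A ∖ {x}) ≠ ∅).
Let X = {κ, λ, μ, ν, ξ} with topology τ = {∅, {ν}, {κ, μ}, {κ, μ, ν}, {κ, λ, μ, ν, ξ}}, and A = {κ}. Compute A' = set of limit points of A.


A' = {λ, μ, ξ}

For each x ∈ X, list the open sets U ∈ τ with x ∈ U, then check whether U ∩ (A ∖ {x}) ≠ ∅ for every such U.
  x = κ: open {κ, μ} ∋ x has {κ, μ} ∩ (A ∖ {κ}) = ∅, so x is NOT a limit point.
  x = λ: opens ∋ x are {κ, λ, μ, ν, ξ}; each meets A ∖ {λ}, so x IS a limit point.
  x = μ: opens ∋ x are {κ, μ}, {κ, μ, ν}, {κ, λ, μ, ν, ξ}; each meets A ∖ {μ}, so x IS a limit point.
  x = ν: open {ν} ∋ x has {ν} ∩ (A ∖ {ν}) = ∅, so x is NOT a limit point.
  x = ξ: opens ∋ x are {κ, λ, μ, ν, ξ}; each meets A ∖ {ξ}, so x IS a limit point.
Collecting: A' = {λ, μ, ξ}.


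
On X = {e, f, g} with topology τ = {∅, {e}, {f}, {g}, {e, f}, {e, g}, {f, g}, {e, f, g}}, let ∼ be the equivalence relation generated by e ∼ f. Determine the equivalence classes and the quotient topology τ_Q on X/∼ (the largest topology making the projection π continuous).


X/∼ = {[e=f], [g]}; |τ_Q| = 4.

Equivalence classes: [e=f], [g].
Quotient map π: X → X/∼ sends e ↦ [e=f], f ↦ [e=f], g ↦ [g].
For each subset V ⊆ X/∼, compute π^{-1}(V) ⊆ X and check whether π^{-1}(V) ∈ τ. V is open in τ_Q iff π^{-1}(V) ∈ τ.
  V = {}: π^{-1}(V) = ∅ ∈ τ ✓.
  V = {[e=f]}: π^{-1}(V) = {e, f} ∈ τ ✓.
  V = {[g]}: π^{-1}(V) = {g} ∈ τ ✓.
  V = {[e=f], [g]}: π^{-1}(V) = {e, f, g} ∈ τ ✓.
Open sets in the quotient: τ_Q = {{}, {[e=f]}, {[g]}, {[e=f], [g]}} (4 elements).


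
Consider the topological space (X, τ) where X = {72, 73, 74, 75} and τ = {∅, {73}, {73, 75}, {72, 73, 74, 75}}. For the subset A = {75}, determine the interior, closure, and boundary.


int(A) = ∅, cl(A) = {72, 74, 75}, ∂A = {72, 74, 75}.

Closed sets in (X, τ) are complements of opens:
  closed(X, τ) = {∅, {72, 74}, {72, 74, 75}, {72, 73, 74, 75}}.
int(A) = ⋃ {U ∈ τ : U ⊆ A}. Opens contained in A: ∅.
Taking the union of these: int(A) = ∅.
cl(A) = ⋂ {C closed : A ⊆ C}. Closed sets containing A: {72, 74, 75}, {72, 73, 74, 75}.
Intersecting these: cl(A) = {72, 74, 75}.
∂A = cl(A) ∖ int(A) = {72, 74, 75} ∖ ∅ = {72, 74, 75}.
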